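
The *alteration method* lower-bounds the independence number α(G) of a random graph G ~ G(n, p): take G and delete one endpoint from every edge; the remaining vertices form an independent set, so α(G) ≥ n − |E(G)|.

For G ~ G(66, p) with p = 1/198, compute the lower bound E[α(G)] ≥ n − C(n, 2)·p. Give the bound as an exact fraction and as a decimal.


E[|E(G)|] = C(66, 2)·p = 2145 · (1/198) = 65/6.
E[α(G)] ≥ n − E[|E(G)|] = 66 − 65/6 = 331/6.
Numerically: ≈ 55.16667.
(This is only a lower bound; the true E[α(G)] may be larger.)

E[α(G)] ≥ 331/6 ≈ 55.16667.


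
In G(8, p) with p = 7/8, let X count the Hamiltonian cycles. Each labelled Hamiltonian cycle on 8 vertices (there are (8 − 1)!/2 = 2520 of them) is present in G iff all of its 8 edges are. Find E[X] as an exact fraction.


K_8 has (8 − 1)!/2 = 2520 labelled Hamiltonian cycles.
For each such Hamiltonian cycle H, let X_H = 1 if all 8 edges of H are present in G. Then P[X_H = 1] = p^{8} = (7/8)^{8} = 5764801/16777216.
Summing the indicators: E[X] = Σ_H E[X_H] = 2520 · p^{8} = 2520 · 5764801/16777216 = 1815912315/2097152.
Numerically: E[X] ≈ 865.89.

E[X] = 2520 · (7/8)^{8} = 1815912315/2097152 ≈ 865.89.


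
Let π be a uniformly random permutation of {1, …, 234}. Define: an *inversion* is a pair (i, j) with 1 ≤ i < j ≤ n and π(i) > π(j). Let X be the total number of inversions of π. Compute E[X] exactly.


Write X = Σ X_I over the C(234, 2) = 27261 pairs i < j, with X_I the indicator of one inversion.
There are 27261 indicators.
For each fixed pair i < j, the values π(i) and π(j) are two distinct elements of {1, …, 234} in uniformly random order; by symmetry P[π(i) > π(j)] = 1/2.
By linearity: E[X] = 27261 · (1/2) = C(234, 2) · (1/2) = 27261/2 = 27261/2 ≈ 13630.5000.

E[X] = 27261/2 = 13630.5000.


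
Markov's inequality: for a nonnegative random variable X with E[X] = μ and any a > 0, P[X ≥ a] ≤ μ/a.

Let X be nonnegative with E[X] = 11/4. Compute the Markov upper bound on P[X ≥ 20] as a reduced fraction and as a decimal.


μ = E[X] = 11/4, a = 20.
Markov: P[X ≥ 20] ≤ μ/a = (11/4)/20 = 11/80.
Numerically: ≈ 0.13750.
(Since a = 20 > μ = 2.75000, the bound 11/80 is < 1 and informative.)

P[X ≥ 20] ≤ 11/80 ≈ 0.13750.


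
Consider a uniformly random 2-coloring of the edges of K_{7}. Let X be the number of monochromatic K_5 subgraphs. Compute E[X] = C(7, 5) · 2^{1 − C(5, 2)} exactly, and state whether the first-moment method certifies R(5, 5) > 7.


E[X] = C(7, 5) · 2^{1 − 10} = 21 · 2^{−9} = 21/512.
As a reduced fraction: E[X] = 21/512 ≈ 0.0410.
Is E[X] < 1? YES.
Since E[X] < 1, there exists a 2-coloring of K_{7} with no monochromatic K_5; hence R(5, 5) > 7.

E[X] = 21/512 ≈ 0.0410; E[X] < 1, so R(5, 5) > 7.


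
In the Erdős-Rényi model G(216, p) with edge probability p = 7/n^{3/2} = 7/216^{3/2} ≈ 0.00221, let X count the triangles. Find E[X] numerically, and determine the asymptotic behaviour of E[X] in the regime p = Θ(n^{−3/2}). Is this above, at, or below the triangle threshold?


Number of potential triangles: C(216, 3) = 1656360.
Each occurs with probability p³ ≈ (0.00221)³ ≈ 1.07214e-08.
By linearity: E[X] = C(216, 3)·p³ ≈ 1656360 · 1.07214e-08 ≈ 0.018.
Since α = 3/2 > 1, p = c/n^{3/2} = o(1/n) is below the triangle threshold p ~ 1/n. Asymptotically E[X] ~ (c³/6)·n^{3(1−α)} = (7³/6)·n^{-1.5} → 0, so by Markov's inequality G has no triangles w.h.p.

E[X] ≈ 0.018; in regime p = Θ(1/n^{3/2}) E[X] tends to 0 (below the triangle threshold p ~ 1/n).


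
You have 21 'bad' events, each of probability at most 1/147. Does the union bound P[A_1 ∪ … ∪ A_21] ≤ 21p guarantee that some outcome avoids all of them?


Union bound: P[∪_{i=1}^{21} A_i] ≤ Σ_i P[A_i] ≤ 21·p = 21·(1/147) = 1/7.
Numerically: 1/7 ≈ 0.142857.
Is 1/7 < 1? YES.
Since P[∪ A_i] ≤ 1/7 < 1, the complement has P[∩ A_i^c] ≥ 1 − 1/7 = 6/7 > 0, so some outcome avoids every A_i.

21·p = 1/7 ≈ 0.142857; existence CERTIFIED by the union bound.


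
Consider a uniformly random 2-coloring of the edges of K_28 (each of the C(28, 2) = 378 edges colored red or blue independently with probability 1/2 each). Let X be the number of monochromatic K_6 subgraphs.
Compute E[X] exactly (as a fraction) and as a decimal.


Let X = Σ_S X_S over the C(28, 6) = 376740 subsets S of size 6, where X_S = 1 if the K_6 on S is monochromatic.
For a fixed S, the K_6 on S has C(6, 2) = 15 edges. P[all 15 edges red] = (1/2)^15, and likewise for blue, so P[monochromatic] = 2·(1/2)^15 = 2^{1 − 15} = 1/16384.
By linearity of expectation: E[X] = C(28, 6) · 2^{1 − 15} = 376740 · 1/16384 = 94185/4096.
Numerically: E[X] ≈ 22.99438.

E[X] = C(28,6)·2^(1−C(6,2)) = 94185/4096 ≈ 22.99438.


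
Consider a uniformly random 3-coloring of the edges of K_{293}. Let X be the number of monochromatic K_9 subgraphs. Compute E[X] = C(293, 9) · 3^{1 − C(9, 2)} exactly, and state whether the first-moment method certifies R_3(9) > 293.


E[X] = C(293, 9) · 3^{1 − 36} = 38740172144007620 · 3^{−35} = 38740172144007620/50031545098999707.
As a reduced fraction: E[X] = 38740172144007620/50031545098999707 ≈ 0.774.
Is E[X] < 1? YES.
Since E[X] < 1, there exists a 3-coloring of K_{293} with no monochromatic K_9; hence R_3(9) > 293.

E[X] = 38740172144007620/50031545098999707 ≈ 0.774; E[X] < 1, so R_3(9) > 293.


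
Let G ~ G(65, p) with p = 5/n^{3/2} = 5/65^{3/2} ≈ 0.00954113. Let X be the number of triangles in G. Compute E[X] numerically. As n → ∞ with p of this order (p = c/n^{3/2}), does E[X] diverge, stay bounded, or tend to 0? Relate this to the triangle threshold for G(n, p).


Number of potential triangles: C(65, 3) = 43680.
Each occurs with probability p³ ≈ (0.00954113)³ ≈ 8.68560167e-07.
By linearity: E[X] = C(65, 3)·p³ ≈ 43680 · 8.68560167e-07 ≈ 0.037939.
Since α = 3/2 > 1, p = c/n^{3/2} = o(1/n) is below the triangle threshold p ~ 1/n. Asymptotically E[X] ~ (c³/6)·n^{3(1−α)} = (5³/6)·n^{-1.5} → 0, so by Markov's inequality G has no triangles w.h.p.

E[X] ≈ 0.037939; in regime p = Θ(1/n^{3/2}) E[X] tends to 0 (below the triangle threshold p ~ 1/n).


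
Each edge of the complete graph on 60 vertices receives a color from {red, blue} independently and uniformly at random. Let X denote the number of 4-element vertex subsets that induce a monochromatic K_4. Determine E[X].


Let X = Σ_S X_S over the C(60, 4) = 487635 subsets S of size 4, where X_S = 1 if the K_4 on S is monochromatic.
For a fixed S, the K_4 on S has C(4, 2) = 6 edges. P[all 6 edges red] = (1/2)^6, and likewise for blue, so P[monochromatic] = 2·(1/2)^6 = 2^{1 − 6} = 1/32.
Summing: E[X] = C(60, 4) · 2^{1 − 6} = 487635 · 1/32 = 487635/32.
Numerically: E[X] ≈ 15238.5938.

E[X] = C(60,4)·2^(1−C(4,2)) = 487635/32 ≈ 15238.5938.


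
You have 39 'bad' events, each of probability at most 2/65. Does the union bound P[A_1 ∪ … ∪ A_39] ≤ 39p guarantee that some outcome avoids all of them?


Union bound: P[∪_{i=1}^{39} A_i] ≤ Σ_i P[A_i] ≤ 39·p = 39·(2/65) = 6/5.
Numerically: 6/5 ≈ 1.200000.
Is 6/5 < 1? NO.
Since the bound 6/5 is ≥ 1, the union bound is uninformative here; it does NOT by itself certify existence.

39·p = 6/5 ≈ 1.200000; existence NOT certified by the union bound.


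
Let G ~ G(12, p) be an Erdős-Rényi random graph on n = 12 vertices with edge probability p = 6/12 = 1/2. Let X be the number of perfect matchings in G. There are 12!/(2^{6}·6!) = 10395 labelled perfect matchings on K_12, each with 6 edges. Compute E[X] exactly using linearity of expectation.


K_12 has 12!/(2^{6}·6!) = 10395 labelled perfect matchings.
For each such perfect matching H, let X_H = 1 if all 6 edges of H are present in G. Then P[X_H = 1] = p^{6} = (1/2)^{6} = 1/64.
By linearity of expectation: E[X] = Σ_H E[X_H] = 10395 · p^{6} = 10395 · 1/64 = 10395/64.
Numerically: E[X] ≈ 162.42.

E[X] = 10395 · (1/2)^{6} = 10395/64 ≈ 162.42.


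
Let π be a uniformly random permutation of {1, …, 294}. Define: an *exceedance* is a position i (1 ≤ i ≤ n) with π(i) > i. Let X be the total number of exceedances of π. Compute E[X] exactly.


Write X = Σ_{i=1}^{294} X_i, where X_i = 1_{π(i) > i}.
For each fixed i, π(i) is uniform over {1, …, 294} (marginal of a uniform permutation), so P[π(i) > i] = (n − i)/n. Summing: Σ_{i=1}^{294} (n − i)/n = (0 + 1 + … + 293)/294 = 294(294 − 1)/(2·294) = (294 − 1)/2.
Hence E[X] = Σ_{i=1}^{294} (294 − i)/294 = 293/2 ≈ 146.5000.

E[X] = 293/2 = 146.5000.


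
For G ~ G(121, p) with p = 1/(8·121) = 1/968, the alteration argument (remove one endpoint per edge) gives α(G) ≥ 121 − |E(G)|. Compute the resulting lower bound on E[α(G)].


E[|E(G)|] = C(121, 2)·p = 7260 · (1/968) = 15/2.
E[α(G)] ≥ n − E[|E(G)|] = 121 − 15/2 = 227/2.
Numerically: ≈ 113.5000.
(This is only a lower bound; the true E[α(G)] may be larger.)

E[α(G)] ≥ 227/2 ≈ 113.5000.


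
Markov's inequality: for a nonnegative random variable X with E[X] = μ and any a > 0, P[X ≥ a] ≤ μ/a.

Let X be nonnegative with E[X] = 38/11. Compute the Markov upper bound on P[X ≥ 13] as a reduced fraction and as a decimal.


μ = E[X] = 38/11, a = 13.
Markov: P[X ≥ 13] ≤ μ/a = (38/11)/13 = 38/143.
Numerically: ≈ 0.26573.
(Since a = 13 > μ = 3.45455, the bound 38/143 is < 1 and informative.)

P[X ≥ 13] ≤ 38/143 ≈ 0.26573.


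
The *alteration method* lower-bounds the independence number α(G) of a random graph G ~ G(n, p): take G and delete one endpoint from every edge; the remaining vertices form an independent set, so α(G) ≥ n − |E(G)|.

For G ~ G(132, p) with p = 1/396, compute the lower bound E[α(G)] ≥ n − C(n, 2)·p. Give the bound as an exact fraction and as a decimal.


E[|E(G)|] = C(132, 2)·p = 8646 · (1/396) = 131/6.
E[α(G)] ≥ n − E[|E(G)|] = 132 − 131/6 = 661/6.
Numerically: ≈ 110.16667.
(This is only a lower bound; the true E[α(G)] may be larger.)

E[α(G)] ≥ 661/6 ≈ 110.16667.


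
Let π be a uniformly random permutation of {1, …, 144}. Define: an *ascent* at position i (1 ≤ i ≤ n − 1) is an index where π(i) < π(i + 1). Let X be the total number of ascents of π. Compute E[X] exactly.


Write X = Σ X_I over i = 1, …, 143, with X_I the indicator of one ascent.
There are 143 indicators.
For each fixed i, the pair (π(i), π(i+1)) is a uniformly random ordered pair of distinct values from {1, …, 144}; by symmetry P[π(i) < π(i+1)] = 1/2.
By linearity: E[X] = 143 · (1/2) = (144 − 1) · (1/2) = 143/2 ≈ 71.50000.

E[X] = 143/2 = 71.50000.


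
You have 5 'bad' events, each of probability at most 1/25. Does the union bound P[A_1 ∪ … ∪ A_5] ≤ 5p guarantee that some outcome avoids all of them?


Union bound: P[∪_{i=1}^{5} A_i] ≤ Σ_i P[A_i] ≤ 5·p = 5·(1/25) = 1/5.
Numerically: 1/5 ≈ 0.2000000.
Is 1/5 < 1? YES.
Since P[∪ A_i] ≤ 1/5 < 1, the complement has P[∩ A_i^c] ≥ 1 − 1/5 = 4/5 > 0, so some outcome avoids every A_i.

5·p = 1/5 ≈ 0.2000000; existence CERTIFIED by the union bound.


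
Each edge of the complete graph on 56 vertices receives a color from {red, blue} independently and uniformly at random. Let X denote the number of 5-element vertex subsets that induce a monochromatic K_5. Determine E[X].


Let X = Σ_S X_S over the C(56, 5) = 3819816 subsets S of size 5, where X_S = 1 if the K_5 on S is monochromatic.
For a fixed S, the K_5 on S has C(5, 2) = 10 edges. P[all 10 edges red] = (1/2)^10, and likewise for blue, so P[monochromatic] = 2·(1/2)^10 = 2^{1 − 10} = 1/512.
By linearity of expectation: E[X] = C(56, 5) · 2^{1 − 10} = 3819816 · 1/512 = 477477/64.
Numerically: E[X] ≈ 7460.57812.

E[X] = C(56,5)·2^(1−C(5,2)) = 477477/64 ≈ 7460.57812.


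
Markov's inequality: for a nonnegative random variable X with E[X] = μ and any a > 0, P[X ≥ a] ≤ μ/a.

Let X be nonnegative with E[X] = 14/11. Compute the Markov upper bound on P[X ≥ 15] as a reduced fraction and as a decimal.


μ = E[X] = 14/11, a = 15.
Markov: P[X ≥ 15] ≤ μ/a = (14/11)/15 = 14/165.
Numerically: ≈ 0.084848.
(Since a = 15 > μ = 1.272727, the bound 14/165 is < 1 and informative.)

P[X ≥ 15] ≤ 14/165 ≈ 0.084848.


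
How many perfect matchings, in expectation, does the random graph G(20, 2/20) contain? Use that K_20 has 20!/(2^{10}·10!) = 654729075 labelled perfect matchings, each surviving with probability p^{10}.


K_20 has 20!/(2^{10}·10!) = 654729075 labelled perfect matchings.
For each such perfect matching H, let X_H = 1 if all 10 edges of H are present in G. Then P[X_H = 1] = p^{10} = (1/10)^{10} = 1/10000000000.
By linearity of expectation: E[X] = Σ_H E[X_H] = 654729075 · p^{10} = 654729075 · 1/10000000000 = 26189163/400000000.
Numerically: E[X] ≈ 0.065473.

E[X] = 654729075 · (1/10)^{10} = 26189163/400000000 ≈ 0.065473.


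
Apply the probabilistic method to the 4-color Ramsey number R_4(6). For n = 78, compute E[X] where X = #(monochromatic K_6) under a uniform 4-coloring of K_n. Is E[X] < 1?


E[X] = C(78, 6) · 4^{1 − 15} = 256851595 · 4^{−14} = 256851595/268435456.
As a reduced fraction: E[X] = 256851595/268435456 ≈ 0.9568.
Is E[X] < 1? YES.
Since E[X] < 1, there exists a 4-coloring of K_{78} with no monochromatic K_6; hence R_4(6) > 78.

E[X] = 256851595/268435456 ≈ 0.9568; E[X] < 1, so R_4(6) > 78.


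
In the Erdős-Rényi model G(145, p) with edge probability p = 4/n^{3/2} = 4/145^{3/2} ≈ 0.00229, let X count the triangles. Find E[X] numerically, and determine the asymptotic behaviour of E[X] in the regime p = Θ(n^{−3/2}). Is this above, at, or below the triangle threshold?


Number of potential triangles: C(145, 3) = 497640.
Each occurs with probability p³ ≈ (0.00229)³ ≈ 1.20233e-08.
By linearity: E[X] = C(145, 3)·p³ ≈ 497640 · 1.20233e-08 ≈ 0.006.
Since α = 3/2 > 1, p = c/n^{3/2} = o(1/n) is below the triangle threshold p ~ 1/n. Asymptotically E[X] ~ (c³/6)·n^{3(1−α)} = (4³/6)·n^{-1.5} → 0, so by Markov's inequality G has no triangles w.h.p.

E[X] ≈ 0.006; in regime p = Θ(1/n^{3/2}) E[X] tends to 0 (below the triangle threshold p ~ 1/n).


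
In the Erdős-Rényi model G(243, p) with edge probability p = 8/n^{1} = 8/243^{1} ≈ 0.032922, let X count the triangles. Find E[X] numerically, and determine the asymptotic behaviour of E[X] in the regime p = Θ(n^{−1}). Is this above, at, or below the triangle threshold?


Number of potential triangles: C(243, 3) = 2362041.
Each occurs with probability p³ ≈ (0.032922)³ ≈ 3.5682160e-05.
By linearity: E[X] = C(243, 3)·p³ ≈ 2362041 · 3.5682160e-05 ≈ 84.28273.
Here α = 1, so p = 8/n is exactly at the triangle threshold p ~ 1/n. Asymptotically E[X] → c³/6 = 8³/6 = 256/3 ≈ 85.33333, a bounded constant. In this regime the triangle count is asymptotically Poisson(c³/6).

E[X] ≈ 84.28273; in regime p = Θ(1/n^{1}) E[X] stays bounded (at the triangle threshold p ~ 1/n).


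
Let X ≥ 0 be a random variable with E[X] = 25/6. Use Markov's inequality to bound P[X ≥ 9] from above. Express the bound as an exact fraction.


μ = E[X] = 25/6, a = 9.
Markov: P[X ≥ 9] ≤ μ/a = (25/6)/9 = 25/54.
Numerically: ≈ 0.46296.
(Since a = 9 > μ = 4.16667, the bound 25/54 is < 1 and informative.)

P[X ≥ 9] ≤ 25/54 ≈ 0.46296.


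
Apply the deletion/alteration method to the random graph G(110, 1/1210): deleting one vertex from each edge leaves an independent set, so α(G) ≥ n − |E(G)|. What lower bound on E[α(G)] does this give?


E[|E(G)|] = C(110, 2)·p = 5995 · (1/1210) = 109/22.
E[α(G)] ≥ n − E[|E(G)|] = 110 − 109/22 = 2311/22.
Numerically: ≈ 105.045455.
(This is only a lower bound; the true E[α(G)] may be larger.)

E[α(G)] ≥ 2311/22 ≈ 105.045455.


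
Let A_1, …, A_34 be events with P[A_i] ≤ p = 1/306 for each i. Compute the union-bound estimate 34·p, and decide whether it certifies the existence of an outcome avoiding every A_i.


Union bound: P[∪_{i=1}^{34} A_i] ≤ Σ_i P[A_i] ≤ 34·p = 34·(1/306) = 1/9.
Numerically: 1/9 ≈ 0.11111.
Is 1/9 < 1? YES.
Since P[∪ A_i] ≤ 1/9 < 1, the complement has P[∩ A_i^c] ≥ 1 − 1/9 = 8/9 > 0, so some outcome avoids every A_i.

34·p = 1/9 ≈ 0.11111; existence CERTIFIED by the union bound.


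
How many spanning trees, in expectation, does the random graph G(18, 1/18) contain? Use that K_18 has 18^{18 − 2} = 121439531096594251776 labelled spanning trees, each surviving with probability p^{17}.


K_18 has 18^{18 − 2} = 121439531096594251776 labelled spanning trees.
For each such spanning tree H, let X_H = 1 if all 17 edges of H are present in G. Then P[X_H = 1] = p^{17} = (1/18)^{17} = 1/2185911559738696531968.
Summing the indicators: E[X] = Σ_H E[X_H] = 121439531096594251776 · p^{17} = 121439531096594251776 · 1/2185911559738696531968 = 1/18.
Numerically: E[X] ≈ 0.055556.

E[X] = 121439531096594251776 · (1/18)^{17} = 1/18 ≈ 0.055556.


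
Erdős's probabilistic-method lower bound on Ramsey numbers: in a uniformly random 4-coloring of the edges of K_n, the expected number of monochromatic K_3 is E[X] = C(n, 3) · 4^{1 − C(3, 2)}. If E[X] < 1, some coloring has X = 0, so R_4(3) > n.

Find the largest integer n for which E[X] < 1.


We need C(n, 3) · 4^{1 − 3} < 1, i.e. C(n, 3) < 4^{3 − 1} = 16.
Check values of n near the boundary:
  n = 3: C(3, 3) = 1; 1 < 16? YES
  n = 4: C(4, 3) = 4; 4 < 16? YES
  n = 5: C(5, 3) = 10; 10 < 16? YES
  n = 6: C(6, 3) = 20; 20 < 16? NO
  n = 7: C(7, 3) = 35; 35 < 16? NO
  n = 8: C(8, 3) = 56; 56 < 16? NO
The largest n with C(n, 3) < 16 is n = 5 (where E[X] = 5/8 ≈ 0.6250000). Hence R_4(3) > 5, i.e. R_4(3) ≥ 6.

Largest n = 5; hence R_4(3) > 5.


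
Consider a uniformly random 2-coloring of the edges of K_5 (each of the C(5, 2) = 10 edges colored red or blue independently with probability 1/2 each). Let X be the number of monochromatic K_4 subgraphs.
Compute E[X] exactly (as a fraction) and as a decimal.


Let X = Σ_S X_S over the C(5, 4) = 5 subsets S of size 4, where X_S = 1 if the K_4 on S is monochromatic.
For a fixed S, the K_4 on S has C(4, 2) = 6 edges. P[all 6 edges red] = (1/2)^6, and likewise for blue, so P[monochromatic] = 2·(1/2)^6 = 2^{1 − 6} = 1/32.
Summing: E[X] = C(5, 4) · 2^{1 − 6} = 5 · 1/32 = 5/32.
Numerically: E[X] ≈ 0.1562.

E[X] = C(5,4)·2^(1−C(4,2)) = 5/32 ≈ 0.1562.


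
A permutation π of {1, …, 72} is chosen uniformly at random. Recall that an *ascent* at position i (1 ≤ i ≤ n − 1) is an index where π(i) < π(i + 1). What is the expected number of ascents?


Write X = Σ X_I over i = 1, …, 71, with X_I the indicator of one ascent.
There are 71 indicators.
For each fixed i, the pair (π(i), π(i+1)) is a uniformly random ordered pair of distinct values from {1, …, 72}; by symmetry P[π(i) < π(i+1)] = 1/2.
By linearity: E[X] = 71 · (1/2) = (72 − 1) · (1/2) = 71/2 ≈ 35.500000.

E[X] = 71/2 = 35.500000.


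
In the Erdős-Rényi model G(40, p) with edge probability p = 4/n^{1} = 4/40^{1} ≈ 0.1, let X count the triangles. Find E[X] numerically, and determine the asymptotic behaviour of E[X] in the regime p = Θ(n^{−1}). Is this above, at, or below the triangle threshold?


Number of potential triangles: C(40, 3) = 9880.
Each occurs with probability p³ ≈ (0.1)³ ≈ 1.000000e-03.
By linearity: E[X] = C(40, 3)·p³ ≈ 9880 · 1.000000e-03 ≈ 9.8800.
Here α = 1, so p = 4/n is exactly at the triangle threshold p ~ 1/n. Asymptotically E[X] → c³/6 = 4³/6 = 32/3 ≈ 10.6667, a bounded constant. In this regime the triangle count is asymptotically Poisson(c³/6).

E[X] ≈ 9.8800; in regime p = Θ(1/n^{1}) E[X] stays bounded (at the triangle threshold p ~ 1/n).


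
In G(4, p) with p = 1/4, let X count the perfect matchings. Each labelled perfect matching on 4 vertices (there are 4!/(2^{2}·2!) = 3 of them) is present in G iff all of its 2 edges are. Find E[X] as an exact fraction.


K_4 has 4!/(2^{2}·2!) = 3 labelled perfect matchings.
For each such perfect matching H, let X_H = 1 if all 2 edges of H are present in G. Then P[X_H = 1] = p^{2} = (1/4)^{2} = 1/16.
By linearity of expectation: E[X] = Σ_H E[X_H] = 3 · p^{2} = 3 · 1/16 = 3/16.
Numerically: E[X] ≈ 0.1875.

E[X] = 3 · (1/4)^{2} = 3/16 ≈ 0.1875.


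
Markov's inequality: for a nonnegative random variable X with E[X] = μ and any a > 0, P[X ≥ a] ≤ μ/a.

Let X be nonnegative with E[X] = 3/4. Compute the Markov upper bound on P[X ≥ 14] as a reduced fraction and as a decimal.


μ = E[X] = 3/4, a = 14.
Markov: P[X ≥ 14] ≤ μ/a = (3/4)/14 = 3/56.
Numerically: ≈ 0.05357.
(Since a = 14 > μ = 0.75000, the bound 3/56 is < 1 and informative.)

P[X ≥ 14] ≤ 3/56 ≈ 0.05357.


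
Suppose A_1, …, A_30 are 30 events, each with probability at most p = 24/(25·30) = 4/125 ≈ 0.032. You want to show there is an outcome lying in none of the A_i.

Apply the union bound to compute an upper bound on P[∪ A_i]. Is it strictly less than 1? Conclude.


Union bound: P[∪_{i=1}^{30} A_i] ≤ Σ_i P[A_i] ≤ 30·p = 30·(4/125) = 24/25.
Numerically: 24/25 ≈ 0.960.
Is 24/25 < 1? YES.
Since P[∪ A_i] ≤ 24/25 < 1, the complement has P[∩ A_i^c] ≥ 1 − 24/25 = 1/25 > 0, so some outcome avoids every A_i.

30·p = 24/25 ≈ 0.960; existence CERTIFIED by the union bound.


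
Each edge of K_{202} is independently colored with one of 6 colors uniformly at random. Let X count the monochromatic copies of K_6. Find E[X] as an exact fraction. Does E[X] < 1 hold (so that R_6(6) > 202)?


E[X] = C(202, 6) · 6^{1 − 15} = 87544611330 · 6^{−14} = 87544611330/78364164096.
As a reduced fraction: E[X] = 14590768555/13060694016 ≈ 1.117.
Is E[X] < 1? NO.
Since E[X] ≥ 1, the first-moment bound is inconclusive at n = 202; it does NOT by itself certify R_6(6) > 202.

E[X] = 14590768555/13060694016 ≈ 1.117; E[X] ≥ 1; first-moment method inconclusive here.


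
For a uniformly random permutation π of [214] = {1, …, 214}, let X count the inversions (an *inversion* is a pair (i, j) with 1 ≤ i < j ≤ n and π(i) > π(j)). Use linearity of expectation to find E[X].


Write X = Σ X_I over the C(214, 2) = 22791 pairs i < j, with X_I the indicator of one inversion.
There are 22791 indicators.
For each fixed pair i < j, the values π(i) and π(j) are two distinct elements of {1, …, 214} in uniformly random order; by symmetry P[π(i) > π(j)] = 1/2.
By linearity: E[X] = 22791 · (1/2) = C(214, 2) · (1/2) = 22791/2 = 22791/2 ≈ 11395.500000.

E[X] = 22791/2 = 11395.500000.


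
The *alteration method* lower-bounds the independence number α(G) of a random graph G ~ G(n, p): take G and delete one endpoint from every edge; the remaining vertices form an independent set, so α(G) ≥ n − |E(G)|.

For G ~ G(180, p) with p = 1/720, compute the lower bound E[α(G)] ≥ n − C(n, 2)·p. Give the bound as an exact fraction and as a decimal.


E[|E(G)|] = C(180, 2)·p = 16110 · (1/720) = 179/8.
E[α(G)] ≥ n − E[|E(G)|] = 180 − 179/8 = 1261/8.
Numerically: ≈ 157.62500.
(This is only a lower bound; the true E[α(G)] may be larger.)

E[α(G)] ≥ 1261/8 ≈ 157.62500.


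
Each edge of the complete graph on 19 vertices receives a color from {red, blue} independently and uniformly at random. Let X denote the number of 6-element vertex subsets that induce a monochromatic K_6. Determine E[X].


Let X = Σ_S X_S over the C(19, 6) = 27132 subsets S of size 6, where X_S = 1 if the K_6 on S is monochromatic.
For a fixed S, the K_6 on S has C(6, 2) = 15 edges. P[all 15 edges red] = (1/2)^15, and likewise for blue, so P[monochromatic] = 2·(1/2)^15 = 2^{1 − 15} = 1/16384.
By linearity of expectation: E[X] = C(19, 6) · 2^{1 − 15} = 27132 · 1/16384 = 6783/4096.
Numerically: E[X] ≈ 1.656006.

E[X] = C(19,6)·2^(1−C(6,2)) = 6783/4096 ≈ 1.656006.


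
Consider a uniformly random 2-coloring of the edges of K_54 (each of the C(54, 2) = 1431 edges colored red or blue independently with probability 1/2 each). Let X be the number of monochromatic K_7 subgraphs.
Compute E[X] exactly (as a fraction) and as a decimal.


Let X = Σ_S X_S over the C(54, 7) = 177100560 subsets S of size 7, where X_S = 1 if the K_7 on S is monochromatic.
For a fixed S, the K_7 on S has C(7, 2) = 21 edges. P[all 21 edges red] = (1/2)^21, and likewise for blue, so P[monochromatic] = 2·(1/2)^21 = 2^{1 − 21} = 1/1048576.
By linearity of expectation: E[X] = C(54, 7) · 2^{1 − 21} = 177100560 · 1/1048576 = 11068785/65536.
Numerically: E[X] ≈ 168.896255.

E[X] = C(54,7)·2^(1−C(7,2)) = 11068785/65536 ≈ 168.896255.


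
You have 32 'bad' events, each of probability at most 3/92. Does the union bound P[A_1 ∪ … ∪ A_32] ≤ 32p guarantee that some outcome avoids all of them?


Union bound: P[∪_{i=1}^{32} A_i] ≤ Σ_i P[A_i] ≤ 32·p = 32·(3/92) = 24/23.
Numerically: 24/23 ≈ 1.0435.
Is 24/23 < 1? NO.
Since the bound 24/23 is ≥ 1, the union bound is uninformative here; it does NOT by itself certify existence.

32·p = 24/23 ≈ 1.0435; existence NOT certified by the union bound.


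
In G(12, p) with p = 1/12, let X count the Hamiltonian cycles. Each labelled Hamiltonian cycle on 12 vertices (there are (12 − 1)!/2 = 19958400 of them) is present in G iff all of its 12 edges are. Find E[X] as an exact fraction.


K_12 has (12 − 1)!/2 = 19958400 labelled Hamiltonian cycles.
For each such Hamiltonian cycle H, let X_H = 1 if all 12 edges of H are present in G. Then P[X_H = 1] = p^{12} = (1/12)^{12} = 1/8916100448256.
Summing the indicators: E[X] = Σ_H E[X_H] = 19958400 · p^{12} = 19958400 · 1/8916100448256 = 1925/859963392.
Numerically: E[X] ≈ 2.23847e-06.

E[X] = 19958400 · (1/12)^{12} = 1925/859963392 ≈ 2.23847e-06.


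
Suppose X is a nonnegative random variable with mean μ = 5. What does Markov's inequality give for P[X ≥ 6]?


μ = E[X] = 5, a = 6.
Markov: P[X ≥ 6] ≤ μ/a = (5)/6 = 5/6.
Numerically: ≈ 0.833.
(Since a = 6 > μ = 5.000, the bound 5/6 is < 1 and informative.)

P[X ≥ 6] ≤ 5/6 ≈ 0.833.


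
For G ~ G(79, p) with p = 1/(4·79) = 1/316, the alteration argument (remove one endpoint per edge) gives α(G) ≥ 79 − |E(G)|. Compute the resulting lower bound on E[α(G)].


E[|E(G)|] = C(79, 2)·p = 3081 · (1/316) = 39/4.
E[α(G)] ≥ n − E[|E(G)|] = 79 − 39/4 = 277/4.
Numerically: ≈ 69.2500.
(This is only a lower bound; the true E[α(G)] may be larger.)

E[α(G)] ≥ 277/4 ≈ 69.2500.


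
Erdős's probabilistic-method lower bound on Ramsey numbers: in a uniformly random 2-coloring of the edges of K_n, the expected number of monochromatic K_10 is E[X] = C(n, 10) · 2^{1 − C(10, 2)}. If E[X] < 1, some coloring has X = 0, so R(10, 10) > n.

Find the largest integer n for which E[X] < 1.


We need C(n, 10) · 2^{1 − 45} < 1, i.e. C(n, 10) < 2^{45 − 1} = 17592186044416.
Check values of n near the boundary:
  n = 96: C(96, 10) = 11279926456656; 11279926456656 < 17592186044416? YES
  n = 97: C(97, 10) = 12576469727536; 12576469727536 < 17592186044416? YES
  n = 98: C(98, 10) = 14005614014756; 14005614014756 < 17592186044416? YES
  n = 99: C(99, 10) = 15579278510796; 15579278510796 < 17592186044416? YES
  n = 100: C(100, 10) = 17310309456440; 17310309456440 < 17592186044416? YES
  n = 101: C(101, 10) = 19212541264840; 19212541264840 < 17592186044416? NO
The largest n with C(n, 10) < 17592186044416 is n = 100 (where E[X] = 2163788682055/2199023255552 ≈ 0.9839772). Hence R(10, 10) > 100, i.e. R(10, 10) ≥ 101.

Largest n = 100; hence R(10, 10) > 100.


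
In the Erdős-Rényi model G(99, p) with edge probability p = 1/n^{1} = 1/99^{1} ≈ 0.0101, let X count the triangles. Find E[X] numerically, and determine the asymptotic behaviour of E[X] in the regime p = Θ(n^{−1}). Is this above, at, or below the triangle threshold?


Number of potential triangles: C(99, 3) = 156849.
Each occurs with probability p³ ≈ (0.0101)³ ≈ 1.030610e-06.
By linearity: E[X] = C(99, 3)·p³ ≈ 156849 · 1.030610e-06 ≈ 0.1617.
Here α = 1, so p = 1/n is exactly at the triangle threshold p ~ 1/n. Asymptotically E[X] → c³/6 = 1³/6 = 1/6 ≈ 0.1667, a bounded constant. In this regime the triangle count is asymptotically Poisson(c³/6).

E[X] ≈ 0.1617; in regime p = Θ(1/n^{1}) E[X] stays bounded (at the triangle threshold p ~ 1/n).


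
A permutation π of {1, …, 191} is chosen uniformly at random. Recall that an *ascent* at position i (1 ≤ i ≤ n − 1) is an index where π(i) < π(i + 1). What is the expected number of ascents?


Write X = Σ X_I over i = 1, …, 190, with X_I the indicator of one ascent.
There are 190 indicators.
For each fixed i, the pair (π(i), π(i+1)) is a uniformly random ordered pair of distinct values from {1, …, 191}; by symmetry P[π(i) < π(i+1)] = 1/2.
By linearity: E[X] = 190 · (1/2) = (191 − 1) · (1/2) = 95 ≈ 95.0000.

E[X] = 95 = 95.0000.


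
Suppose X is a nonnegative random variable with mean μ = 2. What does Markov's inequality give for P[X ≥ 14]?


μ = E[X] = 2, a = 14.
Markov: P[X ≥ 14] ≤ μ/a = (2)/14 = 1/7.
Numerically: ≈ 0.1429.
(Since a = 14 > μ = 2.0000, the bound 1/7 is < 1 and informative.)

P[X ≥ 14] ≤ 1/7 ≈ 0.1429.


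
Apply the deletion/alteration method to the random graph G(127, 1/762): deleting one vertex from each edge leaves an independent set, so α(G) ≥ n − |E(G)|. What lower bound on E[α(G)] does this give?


E[|E(G)|] = C(127, 2)·p = 8001 · (1/762) = 21/2.
E[α(G)] ≥ n − E[|E(G)|] = 127 − 21/2 = 233/2.
Numerically: ≈ 116.50000.
(This is only a lower bound; the true E[α(G)] may be larger.)

E[α(G)] ≥ 233/2 ≈ 116.50000.


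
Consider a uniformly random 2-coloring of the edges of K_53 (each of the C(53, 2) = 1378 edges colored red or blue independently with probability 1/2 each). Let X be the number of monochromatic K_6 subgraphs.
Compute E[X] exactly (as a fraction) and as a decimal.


Let X = Σ_S X_S over the C(53, 6) = 22957480 subsets S of size 6, where X_S = 1 if the K_6 on S is monochromatic.
For a fixed S, the K_6 on S has C(6, 2) = 15 edges. P[all 15 edges red] = (1/2)^15, and likewise for blue, so P[monochromatic] = 2·(1/2)^15 = 2^{1 − 15} = 1/16384.
By linearity of expectation: E[X] = C(53, 6) · 2^{1 − 15} = 22957480 · 1/16384 = 2869685/2048.
Numerically: E[X] ≈ 1401.21338.

E[X] = C(53,6)·2^(1−C(6,2)) = 2869685/2048 ≈ 1401.21338.


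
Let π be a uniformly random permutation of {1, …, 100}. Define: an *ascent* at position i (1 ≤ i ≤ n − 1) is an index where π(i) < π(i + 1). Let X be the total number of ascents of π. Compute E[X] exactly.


Write X = Σ X_I over i = 1, …, 99, with X_I the indicator of one ascent.
There are 99 indicators.
For each fixed i, the pair (π(i), π(i+1)) is a uniformly random ordered pair of distinct values from {1, …, 100}; by symmetry P[π(i) < π(i+1)] = 1/2.
By linearity: E[X] = 99 · (1/2) = (100 − 1) · (1/2) = 99/2 ≈ 49.5000.

E[X] = 99/2 = 49.5000.


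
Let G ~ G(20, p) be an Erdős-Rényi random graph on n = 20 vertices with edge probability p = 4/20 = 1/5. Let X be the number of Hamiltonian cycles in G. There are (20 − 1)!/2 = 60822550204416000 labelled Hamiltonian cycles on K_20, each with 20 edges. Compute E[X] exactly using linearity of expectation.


K_20 has (20 − 1)!/2 = 60822550204416000 labelled Hamiltonian cycles.
For each such Hamiltonian cycle H, let X_H = 1 if all 20 edges of H are present in G. Then P[X_H = 1] = p^{20} = (1/5)^{20} = 1/95367431640625.
By linearity: E[X] = Σ_H E[X_H] = 60822550204416000 · p^{20} = 60822550204416000 · 1/95367431640625 = 486580401635328/762939453125.
Numerically: E[X] ≈ 637.77.

E[X] = 60822550204416000 · (1/5)^{20} = 486580401635328/762939453125 ≈ 637.77.


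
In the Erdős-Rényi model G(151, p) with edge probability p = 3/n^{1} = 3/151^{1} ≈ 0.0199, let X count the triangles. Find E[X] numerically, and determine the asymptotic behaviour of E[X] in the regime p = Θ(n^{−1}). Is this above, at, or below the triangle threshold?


Number of potential triangles: C(151, 3) = 562475.
Each occurs with probability p³ ≈ (0.0199)³ ≈ 7.84211e-06.
By linearity: E[X] = C(151, 3)·p³ ≈ 562475 · 7.84211e-06 ≈ 4.411.
Here α = 1, so p = 3/n is exactly at the triangle threshold p ~ 1/n. Asymptotically E[X] → c³/6 = 3³/6 = 9/2 ≈ 4.500, a bounded constant. In this regime the triangle count is asymptotically Poisson(c³/6).

E[X] ≈ 4.411; in regime p = Θ(1/n^{1}) E[X] stays bounded (at the triangle threshold p ~ 1/n).


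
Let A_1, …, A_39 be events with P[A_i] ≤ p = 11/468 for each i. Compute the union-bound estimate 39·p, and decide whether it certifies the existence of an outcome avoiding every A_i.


Union bound: P[∪_{i=1}^{39} A_i] ≤ Σ_i P[A_i] ≤ 39·p = 39·(11/468) = 11/12.
Numerically: 11/12 ≈ 0.917.
Is 11/12 < 1? YES.
Since P[∪ A_i] ≤ 11/12 < 1, the complement has P[∩ A_i^c] ≥ 1 − 11/12 = 1/12 > 0, so some outcome avoids every A_i.

39·p = 11/12 ≈ 0.917; existence CERTIFIED by the union bound.


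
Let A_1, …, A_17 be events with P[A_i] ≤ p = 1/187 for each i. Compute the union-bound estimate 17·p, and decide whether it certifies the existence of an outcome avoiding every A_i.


Union bound: P[∪_{i=1}^{17} A_i] ≤ Σ_i P[A_i] ≤ 17·p = 17·(1/187) = 1/11.
Numerically: 1/11 ≈ 0.091.
Is 1/11 < 1? YES.
Since P[∪ A_i] ≤ 1/11 < 1, the complement has P[∩ A_i^c] ≥ 1 − 1/11 = 10/11 > 0, so some outcome avoids every A_i.

17·p = 1/11 ≈ 0.091; existence CERTIFIED by the union bound.


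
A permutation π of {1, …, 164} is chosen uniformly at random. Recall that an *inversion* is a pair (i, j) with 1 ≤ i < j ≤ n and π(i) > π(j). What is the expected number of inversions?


Write X = Σ X_I over the C(164, 2) = 13366 pairs i < j, with X_I the indicator of one inversion.
There are 13366 indicators.
For each fixed pair i < j, the values π(i) and π(j) are two distinct elements of {1, …, 164} in uniformly random order; by symmetry P[π(i) > π(j)] = 1/2.
By linearity: E[X] = 13366 · (1/2) = C(164, 2) · (1/2) = 13366/2 = 6683 ≈ 6683.00000.

E[X] = 6683 = 6683.00000.


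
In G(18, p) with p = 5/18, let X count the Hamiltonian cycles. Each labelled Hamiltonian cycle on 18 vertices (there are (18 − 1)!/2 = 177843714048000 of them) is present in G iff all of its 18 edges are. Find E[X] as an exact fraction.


K_18 has (18 − 1)!/2 = 177843714048000 labelled Hamiltonian cycles.
For each such Hamiltonian cycle H, let X_H = 1 if all 18 edges of H are present in G. Then P[X_H = 1] = p^{18} = (5/18)^{18} = 3814697265625/39346408075296537575424.
By linearity of expectation: E[X] = Σ_H E[X_H] = 177843714048000 · p^{18} = 177843714048000 · 3814697265625/39346408075296537575424 = 56800365447998046875/3294258113514384.
Numerically: E[X] ≈ 17242.2.

E[X] = 177843714048000 · (5/18)^{18} = 56800365447998046875/3294258113514384 ≈ 17242.2.


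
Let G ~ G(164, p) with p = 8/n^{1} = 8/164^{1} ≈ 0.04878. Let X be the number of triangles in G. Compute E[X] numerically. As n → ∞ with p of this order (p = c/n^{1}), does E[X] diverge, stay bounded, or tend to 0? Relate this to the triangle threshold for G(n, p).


Number of potential triangles: C(164, 3) = 721764.
Each occurs with probability p³ ≈ (0.04878)³ ≈ 1.1607493e-04.
By linearity: E[X] = C(164, 3)·p³ ≈ 721764 · 1.1607493e-04 ≈ 83.77870.
Here α = 1, so p = 8/n is exactly at the triangle threshold p ~ 1/n. Asymptotically E[X] → c³/6 = 8³/6 = 256/3 ≈ 85.33333, a bounded constant. In this regime the triangle count is asymptotically Poisson(c³/6).

E[X] ≈ 83.77870; in regime p = Θ(1/n^{1}) E[X] stays bounded (at the triangle threshold p ~ 1/n).


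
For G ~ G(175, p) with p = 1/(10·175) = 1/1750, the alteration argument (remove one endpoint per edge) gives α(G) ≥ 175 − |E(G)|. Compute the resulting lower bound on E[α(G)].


E[|E(G)|] = C(175, 2)·p = 15225 · (1/1750) = 87/10.
E[α(G)] ≥ n − E[|E(G)|] = 175 − 87/10 = 1663/10.
Numerically: ≈ 166.300000.
(This is only a lower bound; the true E[α(G)] may be larger.)

E[α(G)] ≥ 1663/10 ≈ 166.300000.


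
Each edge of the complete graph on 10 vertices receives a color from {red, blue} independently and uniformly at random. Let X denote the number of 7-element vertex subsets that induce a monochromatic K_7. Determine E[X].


Let X = Σ_S X_S over the C(10, 7) = 120 subsets S of size 7, where X_S = 1 if the K_7 on S is monochromatic.
For a fixed S, the K_7 on S has C(7, 2) = 21 edges. P[all 21 edges red] = (1/2)^21, and likewise for blue, so P[monochromatic] = 2·(1/2)^21 = 2^{1 − 21} = 1/1048576.
By linearity of expectation: E[X] = C(10, 7) · 2^{1 − 21} = 120 · 1/1048576 = 15/131072.
Numerically: E[X] ≈ 0.00011.

E[X] = C(10,7)·2^(1−C(7,2)) = 15/131072 ≈ 0.00011.


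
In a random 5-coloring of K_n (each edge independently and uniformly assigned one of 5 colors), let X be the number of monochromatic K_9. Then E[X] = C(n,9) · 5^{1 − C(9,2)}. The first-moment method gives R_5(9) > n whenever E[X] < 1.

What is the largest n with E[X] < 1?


We need C(n, 9) · 5^{1 − 36} < 1, i.e. C(n, 9) < 5^{36 − 1} = 2910383045673370361328125.
Check values of n near the boundary:
  n = 2166: C(2166, 9) = 2844037944203015677277940; 2844037944203015677277940 < 2910383045673370361328125? YES
  n = 2167: C(2167, 9) = 2855899084841489792706810; 2855899084841489792706810 < 2910383045673370361328125? YES
  n = 2168: C(2168, 9) = 2867804175977929537095120; 2867804175977929537095120 < 2910383045673370361328125? YES
  n = 2169: C(2169, 9) = 2879753360044504243499683; 2879753360044504243499683 < 2910383045673370361328125? YES
  n = 2170: C(2170, 9) = 2891746779868845075610510; 2891746779868845075610510 < 2910383045673370361328125? YES
  n = 2171: C(2171, 9) = 2903784578674959601827205; 2903784578674959601827205 < 2910383045673370361328125? YES
  n = 2172: C(2172, 9) = 2915866900084148060642020; 2915866900084148060642020 < 2910383045673370361328125? NO
  n = 2173: C(2173, 9) = 2927993888115921319674265; 2927993888115921319674265 < 2910383045673370361328125? NO
The largest n with C(n, 9) < 2910383045673370361328125 is n = 2171 (where E[X] = 580756915734991920365441/582076609134674072265625 ≈ 0.99773). Hence R_5(9) > 2171, i.e. R_5(9) ≥ 2172.

Largest n = 2171; hence R_5(9) > 2171.


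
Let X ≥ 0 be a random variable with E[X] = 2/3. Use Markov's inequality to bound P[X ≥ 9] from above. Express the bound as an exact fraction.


μ = E[X] = 2/3, a = 9.
Markov: P[X ≥ 9] ≤ μ/a = (2/3)/9 = 2/27.
Numerically: ≈ 0.074.
(Since a = 9 > μ = 0.667, the bound 2/27 is < 1 and informative.)

P[X ≥ 9] ≤ 2/27 ≈ 0.074.


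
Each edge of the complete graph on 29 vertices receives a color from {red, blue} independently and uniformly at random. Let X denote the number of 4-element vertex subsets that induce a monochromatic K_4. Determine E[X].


Let X = Σ_S X_S over the C(29, 4) = 23751 subsets S of size 4, where X_S = 1 if the K_4 on S is monochromatic.
For a fixed S, the K_4 on S has C(4, 2) = 6 edges. P[all 6 edges red] = (1/2)^6, and likewise for blue, so P[monochromatic] = 2·(1/2)^6 = 2^{1 − 6} = 1/32.
Summing: E[X] = C(29, 4) · 2^{1 − 6} = 23751 · 1/32 = 23751/32.
Numerically: E[X] ≈ 742.21875.

E[X] = C(29,4)·2^(1−C(4,2)) = 23751/32 ≈ 742.21875.


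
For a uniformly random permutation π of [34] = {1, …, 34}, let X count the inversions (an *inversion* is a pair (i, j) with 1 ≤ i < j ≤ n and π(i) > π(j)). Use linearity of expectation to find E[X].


Write X = Σ X_I over the C(34, 2) = 561 pairs i < j, with X_I the indicator of one inversion.
There are 561 indicators.
For each fixed pair i < j, the values π(i) and π(j) are two distinct elements of {1, …, 34} in uniformly random order; by symmetry P[π(i) > π(j)] = 1/2.
By linearity: E[X] = 561 · (1/2) = C(34, 2) · (1/2) = 561/2 = 561/2 ≈ 280.5000.

E[X] = 561/2 = 280.5000.
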